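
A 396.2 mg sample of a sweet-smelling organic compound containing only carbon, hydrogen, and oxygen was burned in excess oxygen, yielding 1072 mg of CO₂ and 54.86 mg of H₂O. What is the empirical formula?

mol C = 1.072 g CO₂ ÷ 44.009 g/mol = 0.024359 mol
mol H = 2 × 0.05486 g H₂O ÷ 18.015 g/mol = 0.0060905 mol
mass O = 0.3962 − (0.29257 + 0.0061392) = 0.097489 g → mol O = 0.097489 ÷ 15.999 = 0.0060934 mol
Divide by the smallest (0.0060905 mol): C 3.999, H 1.000, O 1.000

C4HO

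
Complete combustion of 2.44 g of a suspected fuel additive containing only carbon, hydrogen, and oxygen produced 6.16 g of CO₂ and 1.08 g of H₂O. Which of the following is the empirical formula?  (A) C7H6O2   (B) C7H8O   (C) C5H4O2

(A) C7H6O2

mol C = 6.16 g CO₂ ÷ 44.009 g/mol = 0.1400 mol
mol H = 2 × 1.08 g H₂O ÷ 18.015 g/mol = 0.1199 mol
mass O = 2.44 − (1.681 + 0.1209) = 0.6379 g → mol O = 0.6379 ÷ 15.999 = 0.03987 mol
Divide by the smallest (0.03987 mol): C 3.510, H 3.007, O 1.000
Multiplying each by 2 gives whole numbers: C 7.02, H 6.01, O 2.00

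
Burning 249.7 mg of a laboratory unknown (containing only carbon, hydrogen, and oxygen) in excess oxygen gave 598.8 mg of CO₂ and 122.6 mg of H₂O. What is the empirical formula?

mol C = 0.5988 g CO₂ ÷ 44.009 g/mol = 0.013606 mol
mol H = 2 × 0.1226 g H₂O ÷ 18.015 g/mol = 0.013611 mol
mass O = 0.2497 − (0.16343 + 0.013720) = 0.072555 g → mol O = 0.072555 ÷ 15.999 = 0.0045350 mol
Divide by the smallest (0.0045350 mol): C 3.000, H 3.001, O 1.000

C3H3O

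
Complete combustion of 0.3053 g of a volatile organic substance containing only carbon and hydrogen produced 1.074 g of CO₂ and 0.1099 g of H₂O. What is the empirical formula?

mol C = 1.074 g CO₂ ÷ 44.009 g/mol = 0.024404 mol
mol H = 2 × 0.1099 g H₂O ÷ 18.015 g/mol = 0.012201 mol
Divide by the smallest (0.012201 mol): C 2.000, H 1.000

C2H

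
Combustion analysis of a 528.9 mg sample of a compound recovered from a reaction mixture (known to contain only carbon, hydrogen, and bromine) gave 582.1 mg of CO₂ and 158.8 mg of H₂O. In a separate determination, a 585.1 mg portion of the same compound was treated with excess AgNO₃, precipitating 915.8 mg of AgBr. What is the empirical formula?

C3H4Br

mol C = 0.5821 g CO₂ ÷ 44.009 g/mol = 0.013227 mol
mol H = 2 × 0.1588 g H₂O ÷ 18.015 g/mol = 0.017630 mol
From the AgBr data: mol Br per gram of compound = (0.9158 ÷ 187.772) ÷ 0.5851 = 0.0083357 mol/g, so in the 0.5289 g combustion sample mol Br = 0.0044087 mol
Divide by the smallest (0.0044087 mol): C 3.000, H 3.999, Br 1.000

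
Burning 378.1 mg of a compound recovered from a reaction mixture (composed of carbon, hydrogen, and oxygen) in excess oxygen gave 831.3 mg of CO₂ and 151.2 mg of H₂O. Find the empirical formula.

mol C = 0.8313 g CO₂ ÷ 44.009 g/mol = 0.018889 mol
mol H = 2 × 0.1512 g H₂O ÷ 18.015 g/mol = 0.016786 mol
mass O = 0.3781 − (0.22688 + 0.016920) = 0.13430 g → mol O = 0.13430 ÷ 15.999 = 0.0083943 mol
Divide by the smallest (0.0083943 mol): C 2.250, H 2.000, O 1.000
Multiplying each by 4 gives whole numbers: C 9.00, H 8.00, O 4.00

C9H8O4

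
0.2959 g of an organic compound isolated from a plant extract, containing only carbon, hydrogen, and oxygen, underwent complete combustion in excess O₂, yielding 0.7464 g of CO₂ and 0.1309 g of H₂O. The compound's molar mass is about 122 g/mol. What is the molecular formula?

mol C = 0.7464 g CO₂ ÷ 44.009 g/mol = 0.016960 mol
mol H = 2 × 0.1309 g H₂O ÷ 18.015 g/mol = 0.014532 mol
mass O = 0.2959 − (0.20371 + 0.014649) = 0.077543 g → mol O = 0.077543 ÷ 15.999 = 0.0048467 mol
Divide by the smallest (0.0048467 mol): C 3.499, H 2.998, O 1.000
Multiplying each by 2 gives whole numbers: C 7.00, H 6.00, O 2.00
Empirical formula: C7H6O2
Empirical-formula mass = 122.12 g/mol; 122 ÷ 122.12 ≈ 1, so the molecular formula is C7H6O2.

C7H6O2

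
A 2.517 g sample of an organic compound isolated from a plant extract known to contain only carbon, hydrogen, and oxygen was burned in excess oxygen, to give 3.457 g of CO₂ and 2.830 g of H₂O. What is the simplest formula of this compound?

CH4O

mol C = 3.457 g CO₂ ÷ 44.009 g/mol = 0.078552 mol
mol H = 2 × 2.830 g H₂O ÷ 18.015 g/mol = 0.31418 mol
mass O = 2.517 − (0.94349 + 0.31670) = 1.2568 g → mol O = 1.2568 ÷ 15.999 = 0.078556 mol
Divide by the smallest (0.078552 mol): C 1.000, H 4.000, O 1.000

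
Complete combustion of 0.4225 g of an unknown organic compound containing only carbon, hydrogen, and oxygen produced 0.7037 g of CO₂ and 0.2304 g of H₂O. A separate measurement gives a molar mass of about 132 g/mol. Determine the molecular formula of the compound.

C5H8O4

mol C = 0.7037 g CO₂ ÷ 44.009 g/mol = 0.015990 mol
mol H = 2 × 0.2304 g H₂O ÷ 18.015 g/mol = 0.025579 mol
mass O = 0.4225 − (0.19205 + 0.025783) = 0.20466 g → mol O = 0.20466 ÷ 15.999 = 0.012792 mol
Divide by the smallest (0.012792 mol): C 1.250, H 2.000, O 1.000
Multiplying each by 4 gives whole numbers: C 5.00, H 8.00, O 4.00
Empirical formula: C5H8O4
Empirical-formula mass = 132.12 g/mol; 132 ÷ 132.12 ≈ 1, so the molecular formula is C5H8O4.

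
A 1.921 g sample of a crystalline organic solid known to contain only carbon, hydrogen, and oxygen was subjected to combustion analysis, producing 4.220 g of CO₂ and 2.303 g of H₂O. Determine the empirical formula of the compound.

C3H8O

mol C = 4.220 g CO₂ ÷ 44.009 g/mol = 0.095889 mol
mol H = 2 × 2.303 g H₂O ÷ 18.015 g/mol = 0.25568 mol
mass O = 1.921 − (1.1517 + 0.25772) = 0.51155 g → mol O = 0.51155 ÷ 15.999 = 0.031974 mol
Divide by the smallest (0.031974 mol): C 2.999, H 7.996, O 1.000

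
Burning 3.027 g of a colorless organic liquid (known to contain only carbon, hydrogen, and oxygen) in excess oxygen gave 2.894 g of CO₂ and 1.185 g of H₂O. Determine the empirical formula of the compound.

CH2O2

mol C = 2.894 g CO₂ ÷ 44.009 g/mol = 0.065759 mol
mol H = 2 × 1.185 g H₂O ÷ 18.015 g/mol = 0.13156 mol
mass O = 3.027 − (0.78983 + 0.13261) = 2.1046 g → mol O = 2.1046 ÷ 15.999 = 0.13154 mol
Divide by the smallest (0.065759 mol): C 1.000, H 2.001, O 2.000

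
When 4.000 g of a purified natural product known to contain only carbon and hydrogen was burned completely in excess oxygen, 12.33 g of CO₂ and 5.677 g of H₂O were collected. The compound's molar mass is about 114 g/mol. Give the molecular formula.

C8H18

mol C = 12.33 g CO₂ ÷ 44.009 g/mol = 0.28017 mol
mol H = 2 × 5.677 g H₂O ÷ 18.015 g/mol = 0.63025 mol
Divide by the smallest (0.28017 mol): C 1.000, H 2.250
Multiplying each by 4 gives whole numbers: C 4.00, H 9.00
Empirical formula: C4H9
Empirical-formula mass = 57.12 g/mol; 114 ÷ 57.12 ≈ 2, so the molecular formula is C8H18.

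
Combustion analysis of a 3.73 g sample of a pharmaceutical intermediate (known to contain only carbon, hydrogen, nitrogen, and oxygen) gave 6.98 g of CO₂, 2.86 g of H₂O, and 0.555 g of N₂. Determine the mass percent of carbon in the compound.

mol C = 6.98 g CO₂ ÷ 44.009 g/mol = 0.1586 mol
mol H = 2 × 2.86 g H₂O ÷ 18.015 g/mol = 0.3175 mol
mol N = 2 × 0.555 g N₂ ÷ 28.014 g/mol = 0.03962 mol
mass O = 3.73 − (1.905 + 0.3201 + 0.5550) = 0.9500 g → mol O = 0.9500 ÷ 15.999 = 0.05938 mol
mass % C = 1.905 g ÷ 3.73 g × 100%

51.1%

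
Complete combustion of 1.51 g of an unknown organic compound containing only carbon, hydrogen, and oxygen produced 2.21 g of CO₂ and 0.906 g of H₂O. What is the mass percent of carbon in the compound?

mol C = 2.21 g CO₂ ÷ 44.009 g/mol = 0.05022 mol
mol H = 2 × 0.906 g H₂O ÷ 18.015 g/mol = 0.1006 mol
mass O = 1.51 − (0.6032 + 0.1014) = 0.8055 g → mol O = 0.8055 ÷ 15.999 = 0.05034 mol
mass % C = 0.6032 g ÷ 1.51 g × 100%

39.9%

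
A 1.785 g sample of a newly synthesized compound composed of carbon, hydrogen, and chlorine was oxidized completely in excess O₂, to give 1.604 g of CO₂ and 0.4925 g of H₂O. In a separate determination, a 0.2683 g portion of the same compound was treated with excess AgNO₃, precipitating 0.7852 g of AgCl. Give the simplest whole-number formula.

mol C = 1.604 g CO₂ ÷ 44.009 g/mol = 0.036447 mol
mol H = 2 × 0.4925 g H₂O ÷ 18.015 g/mol = 0.054677 mol
From the AgCl data: mol Cl per gram of compound = (0.7852 ÷ 143.318) ÷ 0.2683 = 0.020420 mol/g, so in the 1.785 g combustion sample mol Cl = 0.036450 mol
Divide by the smallest (0.036447 mol): C 1.000, H 1.500, Cl 1.000
Multiplying each by 2 gives whole numbers: C 2.00, H 3.00, Cl 2.00

C2H3Cl2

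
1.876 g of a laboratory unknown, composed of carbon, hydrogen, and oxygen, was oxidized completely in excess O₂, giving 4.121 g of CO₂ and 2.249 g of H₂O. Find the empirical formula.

mol C = 4.121 g CO₂ ÷ 44.009 g/mol = 0.093640 mol
mol H = 2 × 2.249 g H₂O ÷ 18.015 g/mol = 0.24968 mol
mass O = 1.876 − (1.1247 + 0.25168) = 0.49961 g → mol O = 0.49961 ÷ 15.999 = 0.031228 mol
Divide by the smallest (0.031228 mol): C 2.999, H 7.995, O 1.000

C3H8O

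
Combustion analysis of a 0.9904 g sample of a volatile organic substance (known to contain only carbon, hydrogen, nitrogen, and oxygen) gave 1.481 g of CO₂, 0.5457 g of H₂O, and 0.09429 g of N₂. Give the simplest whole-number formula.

C5H9NO4

mol C = 1.481 g CO₂ ÷ 44.009 g/mol = 0.033652 mol
mol H = 2 × 0.5457 g H₂O ÷ 18.015 g/mol = 0.060583 mol
mol N = 2 × 0.09429 g N₂ ÷ 28.014 g/mol = 0.0067316 mol
mass O = 0.9904 − (0.40420 + 0.061068 + 0.094290) = 0.43085 g → mol O = 0.43085 ÷ 15.999 = 0.026930 mol
Divide by the smallest (0.0067316 mol): C 4.999, H 9.000, N 1.000, O 4.000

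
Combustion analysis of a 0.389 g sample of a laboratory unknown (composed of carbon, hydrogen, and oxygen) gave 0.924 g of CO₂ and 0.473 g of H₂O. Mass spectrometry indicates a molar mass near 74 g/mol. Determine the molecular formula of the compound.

C4H10O

mol C = 0.924 g CO₂ ÷ 44.009 g/mol = 0.02100 mol
mol H = 2 × 0.473 g H₂O ÷ 18.015 g/mol = 0.05251 mol
mass O = 0.389 − (0.2522 + 0.05293) = 0.08389 g → mol O = 0.08389 ÷ 15.999 = 0.005243 mol
Divide by the smallest (0.005243 mol): C 4.004, H 10.015, O 1.000
Empirical formula: C4H10O
Empirical-formula mass = 74.12 g/mol; 74 ÷ 74.12 ≈ 1, so the molecular formula is C4H10O.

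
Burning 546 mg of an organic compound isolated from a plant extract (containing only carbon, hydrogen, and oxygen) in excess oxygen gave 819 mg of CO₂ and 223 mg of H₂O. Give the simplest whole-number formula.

C3H4O3

mol C = 0.819 g CO₂ ÷ 44.009 g/mol = 0.01861 mol
mol H = 2 × 0.223 g H₂O ÷ 18.015 g/mol = 0.02476 mol
mass O = 0.546 − (0.2235 + 0.02496) = 0.2975 g → mol O = 0.2975 ÷ 15.999 = 0.01860 mol
Divide by the smallest (0.01860 mol): C 1.001, H 1.331, O 1.000
Multiplying each by 3 gives whole numbers: C 3.00, H 3.99, O 3.00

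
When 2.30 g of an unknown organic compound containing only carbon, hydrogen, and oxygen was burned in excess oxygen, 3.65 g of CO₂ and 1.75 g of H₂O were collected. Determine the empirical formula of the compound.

mol C = 3.65 g CO₂ ÷ 44.009 g/mol = 0.08294 mol
mol H = 2 × 1.75 g H₂O ÷ 18.015 g/mol = 0.1943 mol
mass O = 2.30 − (0.9962 + 0.1958) = 1.108 g → mol O = 1.108 ÷ 15.999 = 0.06925 mol
Divide by the smallest (0.06925 mol): C 1.198, H 2.805, O 1.000
Multiplying each by 5 gives whole numbers: C 5.99, H 14.03, O 5.00

C6H14O5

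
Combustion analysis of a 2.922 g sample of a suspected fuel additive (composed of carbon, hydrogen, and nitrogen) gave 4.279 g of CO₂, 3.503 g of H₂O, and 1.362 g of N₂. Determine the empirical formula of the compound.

mol C = 4.279 g CO₂ ÷ 44.009 g/mol = 0.097230 mol
mol H = 2 × 3.503 g H₂O ÷ 18.015 g/mol = 0.38890 mol
mol N = 2 × 1.362 g N₂ ÷ 28.014 g/mol = 0.097237 mol
Divide by the smallest (0.097230 mol): C 1.000, H 4.000, N 1.000

CH4N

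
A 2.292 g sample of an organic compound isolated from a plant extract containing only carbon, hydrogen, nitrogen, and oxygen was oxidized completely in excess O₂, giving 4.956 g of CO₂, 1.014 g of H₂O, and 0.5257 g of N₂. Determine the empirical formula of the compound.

mol C = 4.956 g CO₂ ÷ 44.009 g/mol = 0.11261 mol
mol H = 2 × 1.014 g H₂O ÷ 18.015 g/mol = 0.11257 mol
mol N = 2 × 0.5257 g N₂ ÷ 28.014 g/mol = 0.037531 mol
mass O = 2.292 − (1.3526 + 0.11347 + 0.52570) = 0.30023 g → mol O = 0.30023 ÷ 15.999 = 0.018765 mol
Divide by the smallest (0.018765 mol): C 6.001, H 5.999, N 2.000, O 1.000

C6H6N2O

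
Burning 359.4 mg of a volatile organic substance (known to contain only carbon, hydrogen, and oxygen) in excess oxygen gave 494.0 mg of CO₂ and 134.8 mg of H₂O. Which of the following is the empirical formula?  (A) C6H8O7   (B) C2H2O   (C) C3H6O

mol C = 0.4940 g CO₂ ÷ 44.009 g/mol = 0.011225 mol
mol H = 2 × 0.1348 g H₂O ÷ 18.015 g/mol = 0.014965 mol
mass O = 0.3594 − (0.13482 + 0.015085) = 0.20949 g → mol O = 0.20949 ÷ 15.999 = 0.013094 mol
Divide by the smallest (0.011225 mol): C 1.000, H 1.333, O 1.167
Multiplying each by 6 gives whole numbers: C 6.00, H 8.00, O 7.00

(A) C6H8O7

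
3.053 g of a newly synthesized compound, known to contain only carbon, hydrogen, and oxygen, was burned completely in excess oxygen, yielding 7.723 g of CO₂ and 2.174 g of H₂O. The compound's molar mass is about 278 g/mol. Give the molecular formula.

C16H22O4

mol C = 7.723 g CO₂ ÷ 44.009 g/mol = 0.17549 mol
mol H = 2 × 2.174 g H₂O ÷ 18.015 g/mol = 0.24135 mol
mass O = 3.053 − (2.1078 + 0.24329) = 0.70194 g → mol O = 0.70194 ÷ 15.999 = 0.043874 mol
Divide by the smallest (0.043874 mol): C 4.000, H 5.501, O 1.000
Multiplying each by 2 gives whole numbers: C 8.00, H 11.00, O 2.00
Empirical formula: C8H11O2
Empirical-formula mass = 139.17 g/mol; 278 ÷ 139.17 ≈ 2, so the molecular formula is C16H22O4.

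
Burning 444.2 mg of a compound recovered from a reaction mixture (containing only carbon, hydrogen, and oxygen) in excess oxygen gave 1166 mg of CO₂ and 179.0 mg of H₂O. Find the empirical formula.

C4H3O

mol C = 1.166 g CO₂ ÷ 44.009 g/mol = 0.026495 mol
mol H = 2 × 0.1790 g H₂O ÷ 18.015 g/mol = 0.019872 mol
mass O = 0.4442 − (0.31823 + 0.020031) = 0.10594 g → mol O = 0.10594 ÷ 15.999 = 0.0066218 mol
Divide by the smallest (0.0066218 mol): C 4.001, H 3.001, O 1.000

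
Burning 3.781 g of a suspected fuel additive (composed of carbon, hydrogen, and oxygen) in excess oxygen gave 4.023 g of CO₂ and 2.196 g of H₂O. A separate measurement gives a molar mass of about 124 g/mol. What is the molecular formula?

C3H8O5

mol C = 4.023 g CO₂ ÷ 44.009 g/mol = 0.091413 mol
mol H = 2 × 2.196 g H₂O ÷ 18.015 g/mol = 0.24380 mol
mass O = 3.781 − (1.0980 + 0.24575) = 2.4373 g → mol O = 2.4373 ÷ 15.999 = 0.15234 mol
Divide by the smallest (0.091413 mol): C 1.000, H 2.667, O 1.667
Multiplying each by 3 gives whole numbers: C 3.00, H 8.00, O 5.00
Empirical formula: C3H8O5
Empirical-formula mass = 124.09 g/mol; 124 ÷ 124.09 ≈ 1, so the molecular formula is C3H8O5.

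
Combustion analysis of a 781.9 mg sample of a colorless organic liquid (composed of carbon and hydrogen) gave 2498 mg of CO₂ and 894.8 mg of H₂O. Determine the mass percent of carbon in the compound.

mol C = 2.498 g CO₂ ÷ 44.009 g/mol = 0.056761 mol
mol H = 2 × 0.8948 g H₂O ÷ 18.015 g/mol = 0.099339 mol
mass % C = 0.68176 g ÷ 0.7819 g × 100%

87.19%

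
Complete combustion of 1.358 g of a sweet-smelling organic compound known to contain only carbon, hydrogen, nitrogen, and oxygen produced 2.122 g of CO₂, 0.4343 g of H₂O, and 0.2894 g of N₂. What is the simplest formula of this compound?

C7H7N3O4

mol C = 2.122 g CO₂ ÷ 44.009 g/mol = 0.048217 mol
mol H = 2 × 0.4343 g H₂O ÷ 18.015 g/mol = 0.048215 mol
mol N = 2 × 0.2894 g N₂ ÷ 28.014 g/mol = 0.020661 mol
mass O = 1.358 − (0.57914 + 0.048601 + 0.28940) = 0.44086 g → mol O = 0.44086 ÷ 15.999 = 0.027555 mol
Divide by the smallest (0.020661 mol): C 2.334, H 2.334, N 1.000, O 1.334
Multiplying each by 3 gives whole numbers: C 7.00, H 7.00, N 3.00, O 4.00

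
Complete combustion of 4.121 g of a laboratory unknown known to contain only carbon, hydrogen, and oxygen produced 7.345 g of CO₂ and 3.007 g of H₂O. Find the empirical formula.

mol C = 7.345 g CO₂ ÷ 44.009 g/mol = 0.16690 mol
mol H = 2 × 3.007 g H₂O ÷ 18.015 g/mol = 0.33383 mol
mass O = 4.121 − (2.0046 + 0.33650) = 1.7799 g → mol O = 1.7799 ÷ 15.999 = 0.11125 mol
Divide by the smallest (0.11125 mol): C 1.500, H 3.001, O 1.000
Multiplying each by 2 gives whole numbers: C 3.00, H 6.00, O 2.00

C3H6O2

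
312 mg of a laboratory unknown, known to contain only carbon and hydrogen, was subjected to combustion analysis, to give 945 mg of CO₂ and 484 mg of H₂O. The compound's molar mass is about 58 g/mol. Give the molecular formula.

mol C = 0.945 g CO₂ ÷ 44.009 g/mol = 0.02147 mol
mol H = 2 × 0.484 g H₂O ÷ 18.015 g/mol = 0.05373 mol
Divide by the smallest (0.02147 mol): C 1.000, H 2.502
Multiplying each by 2 gives whole numbers: C 2.00, H 5.00
Empirical formula: C2H5
Empirical-formula mass = 29.06 g/mol; 58 ÷ 29.06 ≈ 2, so the molecular formula is C4H10.

C4H10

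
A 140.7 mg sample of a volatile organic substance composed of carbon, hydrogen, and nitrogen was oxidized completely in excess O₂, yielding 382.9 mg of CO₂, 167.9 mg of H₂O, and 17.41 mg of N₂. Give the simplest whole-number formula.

mol C = 0.3829 g CO₂ ÷ 44.009 g/mol = 0.0087005 mol
mol H = 2 × 0.1679 g H₂O ÷ 18.015 g/mol = 0.018640 mol
mol N = 2 × 0.01741 g N₂ ÷ 28.014 g/mol = 0.0012429 mol
Divide by the smallest (0.0012429 mol): C 7.000, H 14.997, N 1.000

C7H15N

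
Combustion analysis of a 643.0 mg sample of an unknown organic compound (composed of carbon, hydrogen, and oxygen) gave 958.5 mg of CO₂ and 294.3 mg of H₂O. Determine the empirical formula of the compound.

mol C = 0.9585 g CO₂ ÷ 44.009 g/mol = 0.021780 mol
mol H = 2 × 0.2943 g H₂O ÷ 18.015 g/mol = 0.032673 mol
mass O = 0.6430 − (0.26160 + 0.032934) = 0.34847 g → mol O = 0.34847 ÷ 15.999 = 0.021781 mol
Divide by the smallest (0.021780 mol): C 1.000, H 1.500, O 1.000
Multiplying each by 2 gives whole numbers: C 2.00, H 3.00, O 2.00

C2H3O2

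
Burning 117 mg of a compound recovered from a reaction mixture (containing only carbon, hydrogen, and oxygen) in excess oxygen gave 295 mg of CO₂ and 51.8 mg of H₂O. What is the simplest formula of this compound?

C7H6O2

mol C = 0.295 g CO₂ ÷ 44.009 g/mol = 0.006703 mol
mol H = 2 × 0.0518 g H₂O ÷ 18.015 g/mol = 0.005751 mol
mass O = 0.117 − (0.08051 + 0.005797) = 0.03069 g → mol O = 0.03069 ÷ 15.999 = 0.001918 mol
Divide by the smallest (0.001918 mol): C 3.494, H 2.998, O 1.000
Multiplying each by 2 gives whole numbers: C 6.99, H 6.00, O 2.00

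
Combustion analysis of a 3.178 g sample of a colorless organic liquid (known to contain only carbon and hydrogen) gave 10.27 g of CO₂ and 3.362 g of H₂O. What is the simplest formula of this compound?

C5H8

mol C = 10.27 g CO₂ ÷ 44.009 g/mol = 0.23336 mol
mol H = 2 × 3.362 g H₂O ÷ 18.015 g/mol = 0.37324 mol
Divide by the smallest (0.23336 mol): C 1.000, H 1.599
Multiplying each by 5 gives whole numbers: C 5.00, H 8.00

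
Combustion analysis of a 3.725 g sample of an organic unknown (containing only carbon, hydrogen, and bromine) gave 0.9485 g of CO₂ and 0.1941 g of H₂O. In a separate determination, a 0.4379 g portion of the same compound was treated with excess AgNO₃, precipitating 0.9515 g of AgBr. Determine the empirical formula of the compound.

CHBr2

mol C = 0.9485 g CO₂ ÷ 44.009 g/mol = 0.021552 mol
mol H = 2 × 0.1941 g H₂O ÷ 18.015 g/mol = 0.021549 mol
From the AgBr data: mol Br per gram of compound = (0.9515 ÷ 187.772) ÷ 0.4379 = 0.011572 mol/g, so in the 3.725 g combustion sample mol Br = 0.043105 mol
Divide by the smallest (0.021549 mol): C 1.000, H 1.000, Br 2.000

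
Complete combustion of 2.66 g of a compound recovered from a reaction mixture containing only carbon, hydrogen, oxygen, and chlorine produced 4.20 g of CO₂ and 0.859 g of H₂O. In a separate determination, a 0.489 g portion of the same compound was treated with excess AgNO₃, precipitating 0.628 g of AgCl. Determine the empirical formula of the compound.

mol C = 4.20 g CO₂ ÷ 44.009 g/mol = 0.09544 mol
mol H = 2 × 0.859 g H₂O ÷ 18.015 g/mol = 0.09536 mol
From the AgCl data: mol Cl per gram of compound = (0.628 ÷ 143.318) ÷ 0.489 = 0.008961 mol/g, so in the 2.66 g combustion sample mol Cl = 0.02384 mol
mass O = 2.66 − (1.146 + 0.09613 + 0.8450) = 0.5726 g → mol O = 0.5726 ÷ 15.999 = 0.03579 mol
Divide by the smallest (0.02384 mol): C 4.004, H 4.001, Cl 1.000, O 1.502
Multiplying each by 2 gives whole numbers: C 8.01, H 8.00, Cl 2.00, O 3.00

C8H8Cl2O3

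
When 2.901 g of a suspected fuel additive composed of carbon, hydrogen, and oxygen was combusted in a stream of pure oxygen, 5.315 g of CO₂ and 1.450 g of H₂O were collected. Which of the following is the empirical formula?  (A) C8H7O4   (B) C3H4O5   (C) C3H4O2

(C) C3H4O2

mol C = 5.315 g CO₂ ÷ 44.009 g/mol = 0.12077 mol
mol H = 2 × 1.450 g H₂O ÷ 18.015 g/mol = 0.16098 mol
mass O = 2.901 − (1.4506 + 0.16226) = 1.2882 g → mol O = 1.2882 ÷ 15.999 = 0.080515 mol
Divide by the smallest (0.080515 mol): C 1.500, H 1.999, O 1.000
Multiplying each by 2 gives whole numbers: C 3.00, H 4.00, O 2.00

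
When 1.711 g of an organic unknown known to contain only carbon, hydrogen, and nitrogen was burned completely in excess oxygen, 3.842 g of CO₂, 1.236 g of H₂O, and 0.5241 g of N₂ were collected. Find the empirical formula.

mol C = 3.842 g CO₂ ÷ 44.009 g/mol = 0.087300 mol
mol H = 2 × 1.236 g H₂O ÷ 18.015 g/mol = 0.13722 mol
mol N = 2 × 0.5241 g N₂ ÷ 28.014 g/mol = 0.037417 mol
Divide by the smallest (0.037417 mol): C 2.333, H 3.667, N 1.000
Multiplying each by 3 gives whole numbers: C 7.00, H 11.00, N 3.00

C7H11N3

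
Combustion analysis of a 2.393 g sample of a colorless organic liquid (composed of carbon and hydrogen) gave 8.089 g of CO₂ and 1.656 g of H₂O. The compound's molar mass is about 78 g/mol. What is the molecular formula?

C6H6

mol C = 8.089 g CO₂ ÷ 44.009 g/mol = 0.18380 mol
mol H = 2 × 1.656 g H₂O ÷ 18.015 g/mol = 0.18385 mol
Divide by the smallest (0.18380 mol): C 1.000, H 1.000
Empirical formula: CH
Empirical-formula mass = 13.02 g/mol; 78 ÷ 13.02 ≈ 6, so the molecular formula is C6H6.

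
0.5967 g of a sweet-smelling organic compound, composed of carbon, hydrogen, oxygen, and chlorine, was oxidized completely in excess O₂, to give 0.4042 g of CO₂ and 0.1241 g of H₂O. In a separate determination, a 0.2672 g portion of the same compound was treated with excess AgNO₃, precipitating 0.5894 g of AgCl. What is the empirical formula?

C2H3Cl2O2

mol C = 0.4042 g CO₂ ÷ 44.009 g/mol = 0.0091845 mol
mol H = 2 × 0.1241 g H₂O ÷ 18.015 g/mol = 0.013777 mol
From the AgCl data: mol Cl per gram of compound = (0.5894 ÷ 143.318) ÷ 0.2672 = 0.015391 mol/g, so in the 0.5967 g combustion sample mol Cl = 0.0091839 mol
mass O = 0.5967 − (0.11031 + 0.013888 + 0.32557) = 0.14693 g → mol O = 0.14693 ÷ 15.999 = 0.0091835 mol
Divide by the smallest (0.0091835 mol): C 1.000, H 1.500, Cl 1.000, O 1.000
Multiplying each by 2 gives whole numbers: C 2.00, H 3.00, Cl 2.00, O 2.00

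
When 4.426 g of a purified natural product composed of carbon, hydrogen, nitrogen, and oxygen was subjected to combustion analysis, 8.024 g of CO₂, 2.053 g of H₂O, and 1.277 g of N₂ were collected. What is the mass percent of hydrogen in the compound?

mol C = 8.024 g CO₂ ÷ 44.009 g/mol = 0.18233 mol
mol H = 2 × 2.053 g H₂O ÷ 18.015 g/mol = 0.22792 mol
mol N = 2 × 1.277 g N₂ ÷ 28.014 g/mol = 0.091169 mol
mass O = 4.426 − (2.1899 + 0.22974 + 1.2770) = 0.72933 g → mol O = 0.72933 ÷ 15.999 = 0.045586 mol
mass % H = 0.22974 g ÷ 4.426 g × 100%

5.19%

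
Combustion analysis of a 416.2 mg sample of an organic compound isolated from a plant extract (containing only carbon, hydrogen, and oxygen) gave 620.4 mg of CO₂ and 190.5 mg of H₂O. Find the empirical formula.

mol C = 0.6204 g CO₂ ÷ 44.009 g/mol = 0.014097 mol
mol H = 2 × 0.1905 g H₂O ÷ 18.015 g/mol = 0.021149 mol
mass O = 0.4162 − (0.16932 + 0.021318) = 0.22556 g → mol O = 0.22556 ÷ 15.999 = 0.014098 mol
Divide by the smallest (0.014097 mol): C 1.000, H 1.500, O 1.000
Multiplying each by 2 gives whole numbers: C 2.00, H 3.00, O 2.00

C2H3O2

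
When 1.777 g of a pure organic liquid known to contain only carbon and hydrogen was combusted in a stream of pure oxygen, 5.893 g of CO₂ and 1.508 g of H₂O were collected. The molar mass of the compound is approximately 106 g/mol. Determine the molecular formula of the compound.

C8H10

mol C = 5.893 g CO₂ ÷ 44.009 g/mol = 0.13390 mol
mol H = 2 × 1.508 g H₂O ÷ 18.015 g/mol = 0.16742 mol
Divide by the smallest (0.13390 mol): C 1.000, H 1.250
Multiplying each by 4 gives whole numbers: C 4.00, H 5.00
Empirical formula: C4H5
Empirical-formula mass = 53.08 g/mol; 106 ÷ 53.08 ≈ 2, so the molecular formula is C8H10.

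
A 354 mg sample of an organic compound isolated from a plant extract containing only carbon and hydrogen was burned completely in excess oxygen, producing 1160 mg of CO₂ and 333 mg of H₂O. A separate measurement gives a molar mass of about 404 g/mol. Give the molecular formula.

C30H42

mol C = 1.16 g CO₂ ÷ 44.009 g/mol = 0.02636 mol
mol H = 2 × 0.333 g H₂O ÷ 18.015 g/mol = 0.03697 mol
Divide by the smallest (0.02636 mol): C 1.000, H 1.403
Multiplying each by 5 gives whole numbers: C 5.00, H 7.01
Empirical formula: C5H7
Empirical-formula mass = 67.11 g/mol; 404 ÷ 67.11 ≈ 6, so the molecular formula is C30H42.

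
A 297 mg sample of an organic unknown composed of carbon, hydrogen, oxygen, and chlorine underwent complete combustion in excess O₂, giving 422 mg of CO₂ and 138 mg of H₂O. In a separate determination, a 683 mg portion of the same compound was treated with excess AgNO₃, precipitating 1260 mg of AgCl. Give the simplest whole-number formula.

C5H8Cl2O

mol C = 0.422 g CO₂ ÷ 44.009 g/mol = 0.009589 mol
mol H = 2 × 0.138 g H₂O ÷ 18.015 g/mol = 0.01532 mol
From the AgCl data: mol Cl per gram of compound = (1.26 ÷ 143.318) ÷ 0.683 = 0.01287 mol/g, so in the 0.297 g combustion sample mol Cl = 0.003823 mol
mass O = 0.297 − (0.1152 + 0.01544 + 0.1355) = 0.03086 g → mol O = 0.03086 ÷ 15.999 = 0.001929 mol
Divide by the smallest (0.001929 mol): C 4.972, H 7.943, Cl 1.982, O 1.000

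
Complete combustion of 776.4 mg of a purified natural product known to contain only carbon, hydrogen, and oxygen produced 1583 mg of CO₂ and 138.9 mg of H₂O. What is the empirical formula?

mol C = 1.583 g CO₂ ÷ 44.009 g/mol = 0.035970 mol
mol H = 2 × 0.1389 g H₂O ÷ 18.015 g/mol = 0.015420 mol
mass O = 0.7764 − (0.43203 + 0.015544) = 0.32882 g → mol O = 0.32882 ÷ 15.999 = 0.020553 mol
Divide by the smallest (0.015420 mol): C 2.333, H 1.000, O 1.333
Multiplying each by 3 gives whole numbers: C 7.00, H 3.00, O 4.00

C7H3O4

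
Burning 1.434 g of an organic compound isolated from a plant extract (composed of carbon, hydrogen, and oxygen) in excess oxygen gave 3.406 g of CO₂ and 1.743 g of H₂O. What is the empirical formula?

mol C = 3.406 g CO₂ ÷ 44.009 g/mol = 0.077393 mol
mol H = 2 × 1.743 g H₂O ÷ 18.015 g/mol = 0.19351 mol
mass O = 1.434 − (0.92957 + 0.19505) = 0.30938 g → mol O = 0.30938 ÷ 15.999 = 0.019337 mol
Divide by the smallest (0.019337 mol): C 4.002, H 10.007, O 1.000

C4H10O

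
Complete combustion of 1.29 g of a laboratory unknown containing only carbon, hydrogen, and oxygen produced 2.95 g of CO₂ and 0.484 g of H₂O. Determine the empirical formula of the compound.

mol C = 2.95 g CO₂ ÷ 44.009 g/mol = 0.06703 mol
mol H = 2 × 0.484 g H₂O ÷ 18.015 g/mol = 0.05373 mol
mass O = 1.29 − (0.8051 + 0.05416) = 0.4307 g → mol O = 0.4307 ÷ 15.999 = 0.02692 mol
Divide by the smallest (0.02692 mol): C 2.490, H 1.996, O 1.000
Multiplying each by 2 gives whole numbers: C 4.98, H 3.99, O 2.00

C5H4O2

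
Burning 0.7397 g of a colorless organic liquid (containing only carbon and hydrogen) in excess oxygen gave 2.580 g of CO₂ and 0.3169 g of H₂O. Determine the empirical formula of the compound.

mol C = 2.580 g CO₂ ÷ 44.009 g/mol = 0.058624 mol
mol H = 2 × 0.3169 g H₂O ÷ 18.015 g/mol = 0.035182 mol
Divide by the smallest (0.035182 mol): C 1.666, H 1.000
Multiplying each by 3 gives whole numbers: C 5.00, H 3.00

C5H3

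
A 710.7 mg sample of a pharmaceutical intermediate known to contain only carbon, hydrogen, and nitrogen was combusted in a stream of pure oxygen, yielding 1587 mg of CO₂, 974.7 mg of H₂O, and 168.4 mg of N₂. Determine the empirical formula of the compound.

mol C = 1.587 g CO₂ ÷ 44.009 g/mol = 0.036061 mol
mol H = 2 × 0.9747 g H₂O ÷ 18.015 g/mol = 0.10821 mol
mol N = 2 × 0.1684 g N₂ ÷ 28.014 g/mol = 0.012023 mol
Divide by the smallest (0.012023 mol): C 2.999, H 9.001, N 1.000

C3H9N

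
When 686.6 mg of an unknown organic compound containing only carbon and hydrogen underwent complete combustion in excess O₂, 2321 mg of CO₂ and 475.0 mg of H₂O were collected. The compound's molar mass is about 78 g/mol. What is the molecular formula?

C6H6

mol C = 2.321 g CO₂ ÷ 44.009 g/mol = 0.052739 mol
mol H = 2 × 0.4750 g H₂O ÷ 18.015 g/mol = 0.052734 mol
Divide by the smallest (0.052734 mol): C 1.000, H 1.000
Empirical formula: CH
Empirical-formula mass = 13.02 g/mol; 78 ÷ 13.02 ≈ 6, so the molecular formula is C6H6.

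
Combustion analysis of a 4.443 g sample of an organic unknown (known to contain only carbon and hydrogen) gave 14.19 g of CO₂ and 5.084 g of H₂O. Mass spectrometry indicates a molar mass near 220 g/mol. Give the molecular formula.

C16H28

mol C = 14.19 g CO₂ ÷ 44.009 g/mol = 0.32243 mol
mol H = 2 × 5.084 g H₂O ÷ 18.015 g/mol = 0.56442 mol
Divide by the smallest (0.32243 mol): C 1.000, H 1.750
Multiplying each by 4 gives whole numbers: C 4.00, H 7.00
Empirical formula: C4H7
Empirical-formula mass = 55.10 g/mol; 220 ÷ 55.10 ≈ 4, so the molecular formula is C16H28.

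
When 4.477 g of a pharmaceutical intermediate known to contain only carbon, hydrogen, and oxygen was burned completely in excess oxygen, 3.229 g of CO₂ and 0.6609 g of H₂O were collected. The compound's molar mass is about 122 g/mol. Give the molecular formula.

C2H2O6

mol C = 3.229 g CO₂ ÷ 44.009 g/mol = 0.073371 mol
mol H = 2 × 0.6609 g H₂O ÷ 18.015 g/mol = 0.073372 mol
mass O = 4.477 − (0.88126 + 0.073959) = 3.5218 g → mol O = 3.5218 ÷ 15.999 = 0.22012 mol
Divide by the smallest (0.073371 mol): C 1.000, H 1.000, O 3.000
Empirical formula: CHO3
Empirical-formula mass = 61.02 g/mol; 122 ÷ 61.02 ≈ 2, so the molecular formula is C2H2O6.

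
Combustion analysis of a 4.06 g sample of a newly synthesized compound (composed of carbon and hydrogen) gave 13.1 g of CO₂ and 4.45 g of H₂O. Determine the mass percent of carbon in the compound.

88.1%

mol C = 13.1 g CO₂ ÷ 44.009 g/mol = 0.2977 mol
mol H = 2 × 4.45 g H₂O ÷ 18.015 g/mol = 0.4940 mol
mass % C = 3.575 g ÷ 4.06 g × 100%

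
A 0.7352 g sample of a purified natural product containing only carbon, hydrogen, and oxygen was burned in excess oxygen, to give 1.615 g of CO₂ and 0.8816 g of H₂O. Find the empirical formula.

mol C = 1.615 g CO₂ ÷ 44.009 g/mol = 0.036697 mol
mol H = 2 × 0.8816 g H₂O ÷ 18.015 g/mol = 0.097874 mol
mass O = 0.7352 − (0.44077 + 0.098657) = 0.19577 g → mol O = 0.19577 ÷ 15.999 = 0.012237 mol
Divide by the smallest (0.012237 mol): C 2.999, H 7.998, O 1.000

C3H8O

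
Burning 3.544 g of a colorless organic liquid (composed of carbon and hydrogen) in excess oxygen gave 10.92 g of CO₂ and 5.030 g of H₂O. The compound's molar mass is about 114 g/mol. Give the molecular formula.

C8H18

mol C = 10.92 g CO₂ ÷ 44.009 g/mol = 0.24813 mol
mol H = 2 × 5.030 g H₂O ÷ 18.015 g/mol = 0.55842 mol
Divide by the smallest (0.24813 mol): C 1.000, H 2.251
Multiplying each by 4 gives whole numbers: C 4.00, H 9.00
Empirical formula: C4H9
Empirical-formula mass = 57.12 g/mol; 114 ÷ 57.12 ≈ 2, so the molecular formula is C8H18.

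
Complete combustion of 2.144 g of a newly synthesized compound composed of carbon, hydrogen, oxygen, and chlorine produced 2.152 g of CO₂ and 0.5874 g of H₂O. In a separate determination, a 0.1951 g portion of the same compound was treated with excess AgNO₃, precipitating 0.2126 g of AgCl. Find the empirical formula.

C6H8Cl2O7

mol C = 2.152 g CO₂ ÷ 44.009 g/mol = 0.048899 mol
mol H = 2 × 0.5874 g H₂O ÷ 18.015 g/mol = 0.065212 mol
From the AgCl data: mol Cl per gram of compound = (0.2126 ÷ 143.318) ÷ 0.1951 = 0.0076034 mol/g, so in the 2.144 g combustion sample mol Cl = 0.016302 mol
mass O = 2.144 − (0.58733 + 0.065734 + 0.57789) = 0.91305 g → mol O = 0.91305 ÷ 15.999 = 0.057069 mol
Divide by the smallest (0.016302 mol): C 3.000, H 4.000, Cl 1.000, O 3.501
Multiplying each by 2 gives whole numbers: C 6.00, H 8.00, Cl 2.00, O 7.00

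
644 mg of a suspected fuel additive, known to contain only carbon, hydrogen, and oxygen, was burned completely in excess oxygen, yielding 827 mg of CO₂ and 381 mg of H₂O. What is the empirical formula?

C4H9O5

mol C = 0.827 g CO₂ ÷ 44.009 g/mol = 0.01879 mol
mol H = 2 × 0.381 g H₂O ÷ 18.015 g/mol = 0.04230 mol
mass O = 0.644 − (0.2257 + 0.04264) = 0.3757 g → mol O = 0.3757 ÷ 15.999 = 0.02348 mol
Divide by the smallest (0.01879 mol): C 1.000, H 2.251, O 1.249
Multiplying each by 4 gives whole numbers: C 4.00, H 9.00, O 5.00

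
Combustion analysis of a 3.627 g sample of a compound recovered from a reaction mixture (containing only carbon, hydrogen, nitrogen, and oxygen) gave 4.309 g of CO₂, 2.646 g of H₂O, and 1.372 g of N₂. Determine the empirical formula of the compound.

mol C = 4.309 g CO₂ ÷ 44.009 g/mol = 0.097912 mol
mol H = 2 × 2.646 g H₂O ÷ 18.015 g/mol = 0.29376 mol
mol N = 2 × 1.372 g N₂ ÷ 28.014 g/mol = 0.097951 mol
mass O = 3.627 − (1.1760 + 0.29611 + 1.3720) = 0.78288 g → mol O = 0.78288 ÷ 15.999 = 0.048933 mol
Divide by the smallest (0.048933 mol): C 2.001, H 6.003, N 2.002, O 1.000

C2H6N2O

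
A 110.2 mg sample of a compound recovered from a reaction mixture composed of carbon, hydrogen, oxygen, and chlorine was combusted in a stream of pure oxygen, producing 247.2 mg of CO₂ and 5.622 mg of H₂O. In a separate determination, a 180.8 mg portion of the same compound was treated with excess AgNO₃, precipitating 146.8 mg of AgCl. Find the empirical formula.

C9HClO2

mol C = 0.2472 g CO₂ ÷ 44.009 g/mol = 0.0056170 mol
mol H = 2 × 0.005622 g H₂O ÷ 18.015 g/mol = 0.00062415 mol
From the AgCl data: mol Cl per gram of compound = (0.1468 ÷ 143.318) ÷ 0.1808 = 0.0056654 mol/g, so in the 0.1102 g combustion sample mol Cl = 0.00062432 mol
mass O = 0.1102 − (0.067466 + 0.00062914 + 0.022132) = 0.019972 g → mol O = 0.019972 ÷ 15.999 = 0.0012484 mol
Divide by the smallest (0.00062415 mol): C 9.000, H 1.000, Cl 1.000, O 2.000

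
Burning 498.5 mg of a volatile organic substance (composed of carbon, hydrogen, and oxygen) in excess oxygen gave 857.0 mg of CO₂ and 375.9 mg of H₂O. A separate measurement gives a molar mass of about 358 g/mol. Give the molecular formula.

mol C = 0.8570 g CO₂ ÷ 44.009 g/mol = 0.019473 mol
mol H = 2 × 0.3759 g H₂O ÷ 18.015 g/mol = 0.041732 mol
mass O = 0.4985 − (0.23389 + 0.042066) = 0.22254 g → mol O = 0.22254 ÷ 15.999 = 0.013910 mol
Divide by the smallest (0.013910 mol): C 1.400, H 3.000, O 1.000
Multiplying each by 5 gives whole numbers: C 7.00, H 15.00, O 5.00
Empirical formula: C7H15O5
Empirical-formula mass = 179.19 g/mol; 358 ÷ 179.19 ≈ 2, so the molecular formula is C14H30O10.

C14H30O10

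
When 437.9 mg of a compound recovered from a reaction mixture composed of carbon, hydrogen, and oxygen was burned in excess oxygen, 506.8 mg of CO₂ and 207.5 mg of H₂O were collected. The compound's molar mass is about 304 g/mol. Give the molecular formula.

C8H16O12

mol C = 0.5068 g CO₂ ÷ 44.009 g/mol = 0.011516 mol
mol H = 2 × 0.2075 g H₂O ÷ 18.015 g/mol = 0.023036 mol
mass O = 0.4379 − (0.13832 + 0.023221) = 0.27636 g → mol O = 0.27636 ÷ 15.999 = 0.017274 mol
Divide by the smallest (0.011516 mol): C 1.000, H 2.000, O 1.500
Multiplying each by 2 gives whole numbers: C 2.00, H 4.00, O 3.00
Empirical formula: C2H4O3
Empirical-formula mass = 76.05 g/mol; 304 ÷ 76.05 ≈ 4, so the molecular formula is C8H16O12.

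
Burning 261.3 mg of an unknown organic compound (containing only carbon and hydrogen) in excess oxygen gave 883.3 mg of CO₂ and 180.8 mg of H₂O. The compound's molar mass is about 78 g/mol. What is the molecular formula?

mol C = 0.8833 g CO₂ ÷ 44.009 g/mol = 0.020071 mol
mol H = 2 × 0.1808 g H₂O ÷ 18.015 g/mol = 0.020072 mol
Divide by the smallest (0.020071 mol): C 1.000, H 1.000
Empirical formula: CH
Empirical-formula mass = 13.02 g/mol; 78 ÷ 13.02 ≈ 6, so the molecular formula is C6H6.

C6H6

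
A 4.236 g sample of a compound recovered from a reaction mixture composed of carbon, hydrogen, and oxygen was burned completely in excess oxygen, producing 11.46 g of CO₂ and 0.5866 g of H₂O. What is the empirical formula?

C4HO

mol C = 11.46 g CO₂ ÷ 44.009 g/mol = 0.26040 mol
mol H = 2 × 0.5866 g H₂O ÷ 18.015 g/mol = 0.065124 mol
mass O = 4.236 − (3.1277 + 0.065644) = 1.0427 g → mol O = 1.0427 ÷ 15.999 = 0.065171 mol
Divide by the smallest (0.065124 mol): C 3.999, H 1.000, O 1.001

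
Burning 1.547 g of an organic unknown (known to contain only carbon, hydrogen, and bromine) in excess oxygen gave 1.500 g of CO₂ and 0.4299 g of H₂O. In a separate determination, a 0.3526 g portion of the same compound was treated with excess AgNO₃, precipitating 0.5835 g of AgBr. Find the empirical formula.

mol C = 1.500 g CO₂ ÷ 44.009 g/mol = 0.034084 mol
mol H = 2 × 0.4299 g H₂O ÷ 18.015 g/mol = 0.047727 mol
From the AgBr data: mol Br per gram of compound = (0.5835 ÷ 187.772) ÷ 0.3526 = 0.0088131 mol/g, so in the 1.547 g combustion sample mol Br = 0.013634 mol
Divide by the smallest (0.013634 mol): C 2.500, H 3.501, Br 1.000
Multiplying each by 2 gives whole numbers: C 5.00, H 7.00, Br 2.00

C5H7Br2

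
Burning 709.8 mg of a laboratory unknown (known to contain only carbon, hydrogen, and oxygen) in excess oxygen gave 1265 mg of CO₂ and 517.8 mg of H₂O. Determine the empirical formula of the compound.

C3H6O2

mol C = 1.265 g CO₂ ÷ 44.009 g/mol = 0.028744 mol
mol H = 2 × 0.5178 g H₂O ÷ 18.015 g/mol = 0.057485 mol
mass O = 0.7098 − (0.34525 + 0.057945) = 0.30661 g → mol O = 0.30661 ÷ 15.999 = 0.019164 mol
Divide by the smallest (0.019164 mol): C 1.500, H 3.000, O 1.000
Multiplying each by 2 gives whole numbers: C 3.00, H 6.00, O 2.00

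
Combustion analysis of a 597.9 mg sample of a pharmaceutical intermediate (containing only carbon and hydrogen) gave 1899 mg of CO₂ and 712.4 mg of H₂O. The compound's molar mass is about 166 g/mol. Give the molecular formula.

C12H22

mol C = 1.899 g CO₂ ÷ 44.009 g/mol = 0.043150 mol
mol H = 2 × 0.7124 g H₂O ÷ 18.015 g/mol = 0.079090 mol
Divide by the smallest (0.043150 mol): C 1.000, H 1.833
Multiplying each by 6 gives whole numbers: C 6.00, H 11.00
Empirical formula: C6H11
Empirical-formula mass = 83.15 g/mol; 166 ÷ 83.15 ≈ 2, so the molecular formula is C12H22.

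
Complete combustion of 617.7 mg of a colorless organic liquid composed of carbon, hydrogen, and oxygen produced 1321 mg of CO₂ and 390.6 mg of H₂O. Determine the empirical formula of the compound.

mol C = 1.321 g CO₂ ÷ 44.009 g/mol = 0.030017 mol
mol H = 2 × 0.3906 g H₂O ÷ 18.015 g/mol = 0.043364 mol
mass O = 0.6177 − (0.36053 + 0.043711) = 0.21346 g → mol O = 0.21346 ÷ 15.999 = 0.013342 mol
Divide by the smallest (0.013342 mol): C 2.250, H 3.250, O 1.000
Multiplying each by 4 gives whole numbers: C 9.00, H 13.00, O 4.00

C9H13O4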